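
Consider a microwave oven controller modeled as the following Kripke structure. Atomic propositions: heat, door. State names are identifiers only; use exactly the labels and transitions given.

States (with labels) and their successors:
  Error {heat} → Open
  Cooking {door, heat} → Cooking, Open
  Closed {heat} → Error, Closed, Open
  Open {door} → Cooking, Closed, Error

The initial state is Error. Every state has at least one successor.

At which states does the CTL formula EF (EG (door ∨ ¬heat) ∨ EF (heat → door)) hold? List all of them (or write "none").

{Error, Cooking, Closed, Open}

States satisfying EG (door ∨ ¬heat) ∨ EF (heat → door): {Error, Cooking, Closed, Open}.
States satisfying EF (EG (door ∨ ¬heat) ∨ EF (heat → door)): {Error, Cooking, Closed, Open}.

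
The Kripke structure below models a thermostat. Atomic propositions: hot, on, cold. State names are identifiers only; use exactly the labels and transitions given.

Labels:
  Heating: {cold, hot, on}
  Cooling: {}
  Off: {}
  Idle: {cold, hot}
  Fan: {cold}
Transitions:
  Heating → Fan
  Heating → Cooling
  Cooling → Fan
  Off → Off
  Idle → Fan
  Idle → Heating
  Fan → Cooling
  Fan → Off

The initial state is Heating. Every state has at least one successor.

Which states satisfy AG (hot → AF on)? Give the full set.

{Heating, Cooling, Off, Fan}

States satisfying hot → AF on: {Heating, Cooling, Off, Fan}.
States satisfying AG (hot → AF on): {Heating, Cooling, Off, Fan}.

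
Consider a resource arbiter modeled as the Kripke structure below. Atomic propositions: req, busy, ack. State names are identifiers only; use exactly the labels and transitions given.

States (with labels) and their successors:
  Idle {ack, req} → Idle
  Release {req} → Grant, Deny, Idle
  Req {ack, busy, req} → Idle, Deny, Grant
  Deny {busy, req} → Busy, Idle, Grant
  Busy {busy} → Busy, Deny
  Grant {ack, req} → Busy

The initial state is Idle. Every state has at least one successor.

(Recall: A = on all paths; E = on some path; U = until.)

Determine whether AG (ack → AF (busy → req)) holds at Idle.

Satisfied

States satisfying ack → AF (busy → req): {Idle, Release, Req, Deny, Busy, Grant}.
States satisfying AG (ack → AF (busy → req)): {Idle, Release, Req, Deny, Busy, Grant}.
Every state reachable from Idle satisfies ack → AF (busy → req).
Idle ∈ Sat(AG (ack → AF (busy → req))).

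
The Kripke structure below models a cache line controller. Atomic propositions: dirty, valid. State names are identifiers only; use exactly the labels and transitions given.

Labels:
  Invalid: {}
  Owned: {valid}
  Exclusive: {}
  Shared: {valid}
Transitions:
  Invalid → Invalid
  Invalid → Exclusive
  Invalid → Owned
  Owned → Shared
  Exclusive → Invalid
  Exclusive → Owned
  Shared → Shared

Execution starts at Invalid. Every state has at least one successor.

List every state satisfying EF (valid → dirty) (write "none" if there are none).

States satisfying valid → dirty: {Invalid, Exclusive}.
States satisfying EF (valid → dirty): {Invalid, Exclusive}.

{Invalid, Exclusive}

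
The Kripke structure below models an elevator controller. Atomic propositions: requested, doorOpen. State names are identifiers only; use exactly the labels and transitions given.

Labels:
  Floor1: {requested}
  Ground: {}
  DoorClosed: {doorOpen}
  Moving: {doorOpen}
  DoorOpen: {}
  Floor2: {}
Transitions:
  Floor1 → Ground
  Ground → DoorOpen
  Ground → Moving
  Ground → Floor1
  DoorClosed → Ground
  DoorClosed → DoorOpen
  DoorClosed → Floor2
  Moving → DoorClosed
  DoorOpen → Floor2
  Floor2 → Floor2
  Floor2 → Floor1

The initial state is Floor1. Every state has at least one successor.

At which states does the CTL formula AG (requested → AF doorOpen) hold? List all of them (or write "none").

none

States satisfying requested → AF doorOpen: {Ground, DoorClosed, Moving, DoorOpen, Floor2}.
States satisfying AG (requested → AF doorOpen): ∅.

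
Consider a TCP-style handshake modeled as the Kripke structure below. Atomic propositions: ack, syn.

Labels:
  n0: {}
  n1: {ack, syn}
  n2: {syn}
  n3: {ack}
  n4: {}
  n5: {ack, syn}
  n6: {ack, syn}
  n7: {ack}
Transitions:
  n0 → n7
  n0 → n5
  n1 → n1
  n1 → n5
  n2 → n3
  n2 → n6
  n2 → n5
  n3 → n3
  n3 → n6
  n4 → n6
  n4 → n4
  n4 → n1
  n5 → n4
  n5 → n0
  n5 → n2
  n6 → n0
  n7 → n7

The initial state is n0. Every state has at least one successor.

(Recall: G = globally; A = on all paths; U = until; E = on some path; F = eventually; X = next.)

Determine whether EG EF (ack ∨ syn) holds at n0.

States satisfying EF (ack ∨ syn): {n0, n1, n2, n3, n4, n5, n6, n7}.
States satisfying EG EF (ack ∨ syn): {n0, n1, n2, n3, n4, n5, n6, n7}.
n0 ∈ Sat(EG EF (ack ∨ syn)).

Holds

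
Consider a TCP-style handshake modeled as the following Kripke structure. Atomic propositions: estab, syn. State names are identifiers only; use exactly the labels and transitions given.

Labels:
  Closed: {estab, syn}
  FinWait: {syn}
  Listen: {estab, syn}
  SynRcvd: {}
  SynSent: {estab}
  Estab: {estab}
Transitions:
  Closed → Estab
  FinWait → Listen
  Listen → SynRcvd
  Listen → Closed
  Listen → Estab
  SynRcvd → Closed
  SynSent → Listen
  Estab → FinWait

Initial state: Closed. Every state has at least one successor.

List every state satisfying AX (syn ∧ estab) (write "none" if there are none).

{FinWait, SynRcvd, SynSent}

States satisfying syn ∧ estab: {Closed, Listen}.
States satisfying AX (syn ∧ estab): {FinWait, SynRcvd, SynSent}.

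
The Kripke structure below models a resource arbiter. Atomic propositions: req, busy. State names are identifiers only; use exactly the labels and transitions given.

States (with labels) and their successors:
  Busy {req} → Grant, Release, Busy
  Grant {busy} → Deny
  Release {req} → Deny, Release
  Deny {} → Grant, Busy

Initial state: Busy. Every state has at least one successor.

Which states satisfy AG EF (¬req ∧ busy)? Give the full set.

States satisfying EF (¬req ∧ busy): {Busy, Grant, Release, Deny}.
States satisfying AG EF (¬req ∧ busy): {Busy, Grant, Release, Deny}.

{Busy, Grant, Release, Deny}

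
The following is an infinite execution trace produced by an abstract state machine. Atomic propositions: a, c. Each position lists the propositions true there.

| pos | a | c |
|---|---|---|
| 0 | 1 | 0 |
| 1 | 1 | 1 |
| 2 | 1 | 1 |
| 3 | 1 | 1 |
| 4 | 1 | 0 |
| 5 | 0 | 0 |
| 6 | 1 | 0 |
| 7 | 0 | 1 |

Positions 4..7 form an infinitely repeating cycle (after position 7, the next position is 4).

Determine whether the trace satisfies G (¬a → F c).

¬a → F c holds at every position 0..7, and those are all positions ever visited, so G (¬a → F c) holds.
Positions where ¬a holds: 5, 7.
Check F c at each: 5→ok, 7→ok.

Yes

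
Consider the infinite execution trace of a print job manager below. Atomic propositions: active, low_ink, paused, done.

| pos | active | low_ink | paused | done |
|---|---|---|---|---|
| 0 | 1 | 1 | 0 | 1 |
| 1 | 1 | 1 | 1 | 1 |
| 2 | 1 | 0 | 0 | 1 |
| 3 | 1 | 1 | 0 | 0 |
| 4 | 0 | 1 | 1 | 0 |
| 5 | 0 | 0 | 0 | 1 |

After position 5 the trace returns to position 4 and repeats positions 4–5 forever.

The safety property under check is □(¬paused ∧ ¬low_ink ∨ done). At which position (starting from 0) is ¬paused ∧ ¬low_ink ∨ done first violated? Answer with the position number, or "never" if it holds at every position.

3

Check ¬paused ∧ ¬low_ink ∨ done at each position in order: 0 ✓, 1 ✓, 2 ✓.
At position 3 the labels are {active, low_ink}, so ¬paused ∧ ¬low_ink ∨ done is false there. This is the first violation.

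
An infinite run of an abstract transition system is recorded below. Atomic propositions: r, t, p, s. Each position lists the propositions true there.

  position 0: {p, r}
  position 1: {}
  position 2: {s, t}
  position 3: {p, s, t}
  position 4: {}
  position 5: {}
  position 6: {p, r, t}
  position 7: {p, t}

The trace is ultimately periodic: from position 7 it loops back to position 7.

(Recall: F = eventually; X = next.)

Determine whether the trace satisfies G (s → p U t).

s → p U t holds at every position 0..7, and those are all positions ever visited, so G (s → p U t) holds.
Positions where s holds: 2, 3.
Check p U t at each: 2→ok, 3→ok.

Yes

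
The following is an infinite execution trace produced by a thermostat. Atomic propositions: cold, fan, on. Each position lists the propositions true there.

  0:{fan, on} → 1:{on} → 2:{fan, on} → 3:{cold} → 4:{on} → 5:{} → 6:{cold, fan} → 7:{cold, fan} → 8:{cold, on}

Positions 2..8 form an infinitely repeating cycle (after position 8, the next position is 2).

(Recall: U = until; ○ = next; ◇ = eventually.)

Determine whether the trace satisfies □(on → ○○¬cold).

No

on → ○○¬cold must hold at every position from 0 onward. It fails at position 1, so □(on → ○○¬cold) is false.
Positions where on holds: 0, 1, 2, 4, 8.
Check ○○¬cold at each: 0→ok, 1→fails, 2→ok, 4→fails, 8→fails.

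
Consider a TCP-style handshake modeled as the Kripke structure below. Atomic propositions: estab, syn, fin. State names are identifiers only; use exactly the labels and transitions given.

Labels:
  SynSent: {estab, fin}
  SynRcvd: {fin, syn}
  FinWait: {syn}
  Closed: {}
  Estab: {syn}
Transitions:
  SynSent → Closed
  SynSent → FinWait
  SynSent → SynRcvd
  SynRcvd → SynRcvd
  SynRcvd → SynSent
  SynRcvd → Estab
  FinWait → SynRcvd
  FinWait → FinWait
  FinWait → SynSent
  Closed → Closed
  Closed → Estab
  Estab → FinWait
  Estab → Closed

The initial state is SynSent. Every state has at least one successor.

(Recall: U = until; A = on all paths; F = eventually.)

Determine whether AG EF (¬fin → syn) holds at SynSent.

States satisfying EF (¬fin → syn): {SynSent, SynRcvd, FinWait, Closed, Estab}.
States satisfying AG EF (¬fin → syn): {SynSent, SynRcvd, FinWait, Closed, Estab}.
Every state reachable from SynSent satisfies EF (¬fin → syn).
SynSent ∈ Sat(AG EF (¬fin → syn)).

Satisfied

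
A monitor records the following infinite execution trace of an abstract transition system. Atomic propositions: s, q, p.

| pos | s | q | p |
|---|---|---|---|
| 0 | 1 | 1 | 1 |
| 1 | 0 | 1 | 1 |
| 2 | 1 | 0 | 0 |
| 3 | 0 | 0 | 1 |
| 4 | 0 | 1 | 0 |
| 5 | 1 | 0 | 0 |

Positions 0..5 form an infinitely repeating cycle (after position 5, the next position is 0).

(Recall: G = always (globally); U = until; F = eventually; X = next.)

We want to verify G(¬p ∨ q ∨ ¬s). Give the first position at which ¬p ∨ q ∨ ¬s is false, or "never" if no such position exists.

¬p ∨ q ∨ ¬s holds at every position 0..5, and those are all the positions the trace ever visits, so the invariant G(¬p ∨ q ∨ ¬s) is never violated.

never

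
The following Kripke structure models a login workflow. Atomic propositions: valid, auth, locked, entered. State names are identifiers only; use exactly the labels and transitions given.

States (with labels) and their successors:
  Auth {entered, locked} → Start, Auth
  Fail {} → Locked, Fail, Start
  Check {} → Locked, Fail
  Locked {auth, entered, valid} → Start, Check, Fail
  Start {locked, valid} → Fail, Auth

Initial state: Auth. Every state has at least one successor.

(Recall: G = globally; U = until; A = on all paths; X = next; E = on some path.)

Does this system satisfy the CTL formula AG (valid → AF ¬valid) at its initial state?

Satisfied

States satisfying valid → AF ¬valid: {Auth, Fail, Check, Locked, Start}.
States satisfying AG (valid → AF ¬valid): {Auth, Fail, Check, Locked, Start}.
Every state reachable from Auth satisfies valid → AF ¬valid.
Auth ∈ Sat(AG (valid → AF ¬valid)).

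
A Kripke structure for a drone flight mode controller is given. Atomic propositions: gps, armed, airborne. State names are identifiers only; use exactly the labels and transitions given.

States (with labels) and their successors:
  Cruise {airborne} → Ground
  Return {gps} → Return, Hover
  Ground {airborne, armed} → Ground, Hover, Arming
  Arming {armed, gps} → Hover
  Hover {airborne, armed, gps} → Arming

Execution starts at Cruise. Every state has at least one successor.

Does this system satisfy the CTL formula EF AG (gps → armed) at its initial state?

States satisfying AG (gps → armed): {Cruise, Ground, Arming, Hover}.
States satisfying EF AG (gps → armed): {Cruise, Return, Ground, Arming, Hover}.
Some path from Cruise reaches a state where AG (gps → armed) holds.
Cruise ∈ Sat(EF AG (gps → armed)).

Yes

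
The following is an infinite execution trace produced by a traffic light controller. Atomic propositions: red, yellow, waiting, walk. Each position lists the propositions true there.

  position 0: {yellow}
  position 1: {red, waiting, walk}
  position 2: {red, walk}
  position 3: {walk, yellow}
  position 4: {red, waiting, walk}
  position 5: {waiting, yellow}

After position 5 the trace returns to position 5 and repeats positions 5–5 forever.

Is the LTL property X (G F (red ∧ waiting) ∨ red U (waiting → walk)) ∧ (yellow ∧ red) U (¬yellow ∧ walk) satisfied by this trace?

Violated

The position after 0 is 1; G F (red ∧ waiting) ∨ red U (waiting → walk) is true there.
Walking from position 0: at position 0, ¬yellow ∧ walk has not yet held and yellow ∧ red fails, so (yellow ∧ red) U (¬yellow ∧ walk) is false.
At position 0: X (G F (red ∧ waiting) ∨ red U (waiting → walk)) is true; (yellow ∧ red) U (¬yellow ∧ walk) is false; so X (G F (red ∧ waiting) ∨ red U (waiting → walk)) ∧ (yellow ∧ red) U (¬yellow ∧ walk) is false.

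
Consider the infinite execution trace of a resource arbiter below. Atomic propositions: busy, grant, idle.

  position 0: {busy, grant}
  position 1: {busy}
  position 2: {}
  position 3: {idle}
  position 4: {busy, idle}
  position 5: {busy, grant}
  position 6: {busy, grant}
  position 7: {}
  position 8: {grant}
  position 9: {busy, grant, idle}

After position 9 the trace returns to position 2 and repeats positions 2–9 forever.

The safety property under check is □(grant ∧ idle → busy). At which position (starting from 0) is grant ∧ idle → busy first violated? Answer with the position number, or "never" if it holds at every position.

grant ∧ idle → busy holds at every position 0..9, and those are all the positions the trace ever visits, so the invariant □(grant ∧ idle → busy) is never violated.

never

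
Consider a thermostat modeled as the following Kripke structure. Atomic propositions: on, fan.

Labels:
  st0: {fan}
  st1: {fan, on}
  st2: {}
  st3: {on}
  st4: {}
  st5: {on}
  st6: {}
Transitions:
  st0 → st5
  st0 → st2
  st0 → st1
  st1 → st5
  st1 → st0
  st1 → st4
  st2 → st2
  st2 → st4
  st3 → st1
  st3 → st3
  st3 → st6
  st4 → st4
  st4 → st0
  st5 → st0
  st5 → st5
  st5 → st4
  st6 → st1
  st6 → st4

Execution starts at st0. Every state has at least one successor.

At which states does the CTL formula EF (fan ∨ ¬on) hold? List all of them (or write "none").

States satisfying fan ∨ ¬on: {st0, st1, st2, st4, st6}.
States satisfying EF (fan ∨ ¬on): {st0, st1, st2, st3, st4, st5, st6}.

{st0, st1, st2, st3, st4, st5, st6}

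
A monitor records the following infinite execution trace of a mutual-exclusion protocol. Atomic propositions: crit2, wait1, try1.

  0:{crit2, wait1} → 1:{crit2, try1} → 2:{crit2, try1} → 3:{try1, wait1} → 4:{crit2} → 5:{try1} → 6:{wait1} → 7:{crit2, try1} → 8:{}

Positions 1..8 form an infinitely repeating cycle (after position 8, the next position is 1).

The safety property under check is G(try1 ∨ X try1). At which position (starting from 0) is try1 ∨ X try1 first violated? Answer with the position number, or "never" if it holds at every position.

try1 ∨ X try1 holds at every position 0..8, and those are all the positions the trace ever visits, so the invariant G(try1 ∨ X try1) is never violated.

never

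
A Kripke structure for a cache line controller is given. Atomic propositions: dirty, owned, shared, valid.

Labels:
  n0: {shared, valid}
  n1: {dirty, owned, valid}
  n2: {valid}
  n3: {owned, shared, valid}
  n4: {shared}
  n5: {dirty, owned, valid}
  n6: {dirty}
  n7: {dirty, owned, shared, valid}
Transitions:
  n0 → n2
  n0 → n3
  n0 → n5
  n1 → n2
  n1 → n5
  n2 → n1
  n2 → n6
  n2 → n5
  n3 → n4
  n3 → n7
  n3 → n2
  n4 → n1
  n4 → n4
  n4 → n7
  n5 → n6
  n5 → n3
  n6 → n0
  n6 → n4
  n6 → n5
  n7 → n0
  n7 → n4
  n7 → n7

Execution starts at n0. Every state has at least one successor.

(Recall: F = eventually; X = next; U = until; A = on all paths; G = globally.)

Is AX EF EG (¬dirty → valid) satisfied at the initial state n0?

Satisfied

States satisfying EF EG (¬dirty → valid): {n0, n1, n2, n3, n4, n5, n6, n7}.
States satisfying AX EF EG (¬dirty → valid): {n0, n1, n2, n3, n4, n5, n6, n7}.
n0 ∈ Sat(AX EF EG (¬dirty → valid)).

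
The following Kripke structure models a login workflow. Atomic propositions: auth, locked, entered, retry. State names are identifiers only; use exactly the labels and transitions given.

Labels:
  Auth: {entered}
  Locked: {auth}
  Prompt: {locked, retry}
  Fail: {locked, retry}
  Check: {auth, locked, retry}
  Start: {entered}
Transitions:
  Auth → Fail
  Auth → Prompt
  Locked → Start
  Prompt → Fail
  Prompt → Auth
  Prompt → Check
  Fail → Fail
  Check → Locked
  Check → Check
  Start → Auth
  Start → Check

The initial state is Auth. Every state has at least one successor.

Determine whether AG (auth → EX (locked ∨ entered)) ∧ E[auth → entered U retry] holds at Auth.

States satisfying auth → EX (locked ∨ entered): {Auth, Locked, Prompt, Fail, Check, Start}.
States satisfying AG (auth → EX (locked ∨ entered)): {Auth, Locked, Prompt, Fail, Check, Start}.
States satisfying auth → entered: {Auth, Prompt, Fail, Start}.
States satisfying retry: {Prompt, Fail, Check}.
States satisfying E[auth → entered U retry]: {Auth, Prompt, Fail, Check, Start}.
States satisfying AG (auth → EX (locked ∨ entered)) ∧ E[auth → entered U retry]: {Auth, Prompt, Fail, Check, Start}.
Auth ∈ Sat(AG (auth → EX (locked ∨ entered)) ∧ E[auth → entered U retry]).

Satisfied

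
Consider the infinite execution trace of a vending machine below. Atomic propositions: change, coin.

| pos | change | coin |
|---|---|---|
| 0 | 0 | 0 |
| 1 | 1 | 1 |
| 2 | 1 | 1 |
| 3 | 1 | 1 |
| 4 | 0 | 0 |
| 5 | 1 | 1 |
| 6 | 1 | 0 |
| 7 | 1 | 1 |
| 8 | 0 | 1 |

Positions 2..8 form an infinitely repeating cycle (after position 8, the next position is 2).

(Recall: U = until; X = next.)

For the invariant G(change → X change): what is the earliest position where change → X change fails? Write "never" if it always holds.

Check change → X change at each position in order: 0 ✓, 1 ✓, 2 ✓.
At position 3 the labels are {change, coin} and the next position 4 has {}, so change → X change is false there. This is the first violation.

3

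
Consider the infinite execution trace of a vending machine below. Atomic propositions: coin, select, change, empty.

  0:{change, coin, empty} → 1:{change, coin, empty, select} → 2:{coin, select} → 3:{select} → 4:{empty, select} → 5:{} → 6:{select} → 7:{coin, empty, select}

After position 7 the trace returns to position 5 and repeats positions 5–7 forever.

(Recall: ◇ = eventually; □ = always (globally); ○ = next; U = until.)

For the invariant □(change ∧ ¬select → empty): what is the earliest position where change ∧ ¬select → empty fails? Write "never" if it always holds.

never

change ∧ ¬select → empty holds at every position 0..7, and those are all the positions the trace ever visits, so the invariant □(change ∧ ¬select → empty) is never violated.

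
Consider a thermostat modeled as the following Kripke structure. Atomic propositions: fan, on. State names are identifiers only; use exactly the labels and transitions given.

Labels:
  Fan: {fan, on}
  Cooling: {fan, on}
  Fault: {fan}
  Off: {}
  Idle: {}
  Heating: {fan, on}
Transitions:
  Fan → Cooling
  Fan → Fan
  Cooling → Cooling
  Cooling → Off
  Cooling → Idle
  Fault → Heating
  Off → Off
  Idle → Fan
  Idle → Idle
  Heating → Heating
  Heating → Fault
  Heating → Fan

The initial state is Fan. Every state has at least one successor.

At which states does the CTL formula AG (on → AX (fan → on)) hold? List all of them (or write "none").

{Fan, Cooling, Off, Idle}

States satisfying on → AX (fan → on): {Fan, Cooling, Fault, Off, Idle}.
States satisfying AG (on → AX (fan → on)): {Fan, Cooling, Off, Idle}.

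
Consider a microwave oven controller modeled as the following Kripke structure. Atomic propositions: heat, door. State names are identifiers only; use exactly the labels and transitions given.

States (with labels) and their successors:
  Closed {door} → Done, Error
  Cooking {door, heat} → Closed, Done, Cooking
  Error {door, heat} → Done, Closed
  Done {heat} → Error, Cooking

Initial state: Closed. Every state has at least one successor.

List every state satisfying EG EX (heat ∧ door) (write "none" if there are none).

{Closed, Cooking, Done}

States satisfying EX (heat ∧ door): {Closed, Cooking, Done}.
States satisfying EG EX (heat ∧ door): {Closed, Cooking, Done}.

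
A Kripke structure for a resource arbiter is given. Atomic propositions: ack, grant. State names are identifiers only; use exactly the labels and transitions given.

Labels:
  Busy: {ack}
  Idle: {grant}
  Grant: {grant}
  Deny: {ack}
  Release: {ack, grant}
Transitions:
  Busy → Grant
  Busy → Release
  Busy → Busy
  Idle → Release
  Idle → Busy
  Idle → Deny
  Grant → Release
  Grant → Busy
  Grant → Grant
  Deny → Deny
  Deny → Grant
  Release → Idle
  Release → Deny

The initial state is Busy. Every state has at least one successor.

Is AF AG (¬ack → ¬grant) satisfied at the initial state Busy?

States satisfying AG (¬ack → ¬grant): ∅.
States satisfying AF AG (¬ack → ¬grant): ∅.
There is a path from Busy along which AG (¬ack → ¬grant) never holds.
Busy ∉ Sat(AF AG (¬ack → ¬grant)).

Does not hold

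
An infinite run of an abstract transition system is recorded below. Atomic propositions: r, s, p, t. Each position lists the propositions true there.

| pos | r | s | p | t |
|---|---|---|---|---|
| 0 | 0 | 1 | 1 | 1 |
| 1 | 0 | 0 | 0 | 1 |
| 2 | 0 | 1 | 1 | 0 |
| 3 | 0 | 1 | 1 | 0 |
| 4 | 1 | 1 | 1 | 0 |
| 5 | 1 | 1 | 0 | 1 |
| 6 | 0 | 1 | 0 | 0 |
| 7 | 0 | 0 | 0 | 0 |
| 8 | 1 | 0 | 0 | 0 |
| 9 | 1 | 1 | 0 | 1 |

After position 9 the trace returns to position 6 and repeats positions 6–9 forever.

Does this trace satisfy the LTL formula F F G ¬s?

Violated

F G ¬s is false at every position 0..9, so it never becomes true and F F G ¬s fails.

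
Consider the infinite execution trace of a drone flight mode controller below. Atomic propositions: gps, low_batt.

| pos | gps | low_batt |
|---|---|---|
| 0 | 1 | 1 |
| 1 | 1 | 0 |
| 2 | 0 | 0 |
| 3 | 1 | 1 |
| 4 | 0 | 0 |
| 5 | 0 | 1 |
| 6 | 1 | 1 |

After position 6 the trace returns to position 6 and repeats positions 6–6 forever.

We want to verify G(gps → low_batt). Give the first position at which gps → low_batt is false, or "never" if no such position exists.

Check gps → low_batt at each position in order: 0 ✓.
At position 1 the labels are {gps}, so gps → low_batt is false there. This is the first violation.

1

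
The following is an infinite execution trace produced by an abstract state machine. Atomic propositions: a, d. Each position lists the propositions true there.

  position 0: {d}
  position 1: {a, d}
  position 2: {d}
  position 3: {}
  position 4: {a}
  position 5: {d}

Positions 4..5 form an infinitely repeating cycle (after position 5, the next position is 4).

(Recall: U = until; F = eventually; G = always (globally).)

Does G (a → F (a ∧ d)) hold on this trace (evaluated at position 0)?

a → F (a ∧ d) must hold at every position from 0 onward. It fails at position 4, so G (a → F (a ∧ d)) is false.
Positions where a holds: 1, 4.
Check F (a ∧ d) at each: 1→ok, 4→fails.

No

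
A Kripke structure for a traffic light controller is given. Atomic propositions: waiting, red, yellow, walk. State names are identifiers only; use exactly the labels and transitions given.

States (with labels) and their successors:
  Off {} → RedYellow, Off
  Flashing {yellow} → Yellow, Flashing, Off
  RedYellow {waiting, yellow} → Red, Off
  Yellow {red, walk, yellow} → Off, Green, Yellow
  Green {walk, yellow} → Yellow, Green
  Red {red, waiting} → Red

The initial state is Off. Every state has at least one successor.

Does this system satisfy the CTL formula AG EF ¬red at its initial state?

No

States satisfying EF ¬red: {Off, Flashing, RedYellow, Yellow, Green}.
States satisfying AG EF ¬red: ∅.
Red is reachable from Off and violates EF ¬red, so AG fails at Off.
Off ∉ Sat(AG EF ¬red).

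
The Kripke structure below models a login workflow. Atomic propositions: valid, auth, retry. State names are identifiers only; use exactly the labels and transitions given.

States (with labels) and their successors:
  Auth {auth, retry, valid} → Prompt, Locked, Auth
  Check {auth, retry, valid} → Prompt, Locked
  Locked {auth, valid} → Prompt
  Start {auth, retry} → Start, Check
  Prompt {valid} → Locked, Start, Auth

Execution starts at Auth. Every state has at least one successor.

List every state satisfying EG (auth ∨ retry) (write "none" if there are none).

{Auth, Start}

States satisfying auth ∨ retry: {Auth, Check, Locked, Start}.
States satisfying EG (auth ∨ retry): {Auth, Start}.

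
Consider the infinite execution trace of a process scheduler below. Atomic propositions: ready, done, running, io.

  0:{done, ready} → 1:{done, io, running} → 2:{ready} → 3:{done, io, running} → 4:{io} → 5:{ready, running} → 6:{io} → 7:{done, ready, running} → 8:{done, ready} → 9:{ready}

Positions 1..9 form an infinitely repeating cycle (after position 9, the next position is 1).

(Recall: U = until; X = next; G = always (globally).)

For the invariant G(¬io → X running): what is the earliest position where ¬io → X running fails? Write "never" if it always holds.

Check ¬io → X running at each position in order: 0 ✓, 1 ✓, 2 ✓, 3 ✓, 4 ✓.
At position 5 the labels are {ready, running} and the next position 6 has {io}, so ¬io → X running is false there. This is the first violation.

5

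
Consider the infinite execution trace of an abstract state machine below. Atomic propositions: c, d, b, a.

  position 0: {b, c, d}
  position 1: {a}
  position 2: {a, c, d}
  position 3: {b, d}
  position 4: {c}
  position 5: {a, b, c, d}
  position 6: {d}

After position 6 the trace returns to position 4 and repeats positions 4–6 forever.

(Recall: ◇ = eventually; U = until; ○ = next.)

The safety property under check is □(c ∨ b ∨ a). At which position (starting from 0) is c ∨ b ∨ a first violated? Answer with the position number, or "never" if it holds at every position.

Check c ∨ b ∨ a at each position in order: 0 ✓, 1 ✓, 2 ✓, 3 ✓, 4 ✓, 5 ✓.
At position 6 the labels are {d}, so c ∨ b ∨ a is false there. This is the first violation.

6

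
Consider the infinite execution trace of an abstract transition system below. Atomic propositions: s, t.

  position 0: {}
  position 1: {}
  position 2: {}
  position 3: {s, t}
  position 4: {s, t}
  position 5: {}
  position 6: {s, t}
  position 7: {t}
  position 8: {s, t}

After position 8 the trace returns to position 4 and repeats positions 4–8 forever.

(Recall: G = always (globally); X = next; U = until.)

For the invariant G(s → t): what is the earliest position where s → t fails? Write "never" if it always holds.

s → t holds at every position 0..8, and those are all the positions the trace ever visits, so the invariant G(s → t) is never violated.

never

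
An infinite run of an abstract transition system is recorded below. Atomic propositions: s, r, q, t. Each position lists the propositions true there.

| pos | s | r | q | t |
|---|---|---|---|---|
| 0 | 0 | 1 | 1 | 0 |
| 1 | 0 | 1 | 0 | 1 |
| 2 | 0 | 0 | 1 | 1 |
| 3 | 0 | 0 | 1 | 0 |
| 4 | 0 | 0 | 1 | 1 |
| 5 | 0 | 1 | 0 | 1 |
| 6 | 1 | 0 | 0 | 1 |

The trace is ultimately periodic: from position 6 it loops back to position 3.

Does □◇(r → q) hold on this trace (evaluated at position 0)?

◇(r → q) holds at every position 0..6, and those are all positions ever visited, so □◇(r → q) holds.

Yes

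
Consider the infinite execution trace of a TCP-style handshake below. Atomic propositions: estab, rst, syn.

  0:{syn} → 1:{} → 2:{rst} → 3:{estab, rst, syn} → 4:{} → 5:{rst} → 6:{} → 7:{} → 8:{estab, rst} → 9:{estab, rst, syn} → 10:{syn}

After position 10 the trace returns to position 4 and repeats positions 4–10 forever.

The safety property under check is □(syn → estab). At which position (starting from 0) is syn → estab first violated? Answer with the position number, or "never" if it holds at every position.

At position 0 the labels are {syn}, so syn → estab is false there. This is the first violation.

0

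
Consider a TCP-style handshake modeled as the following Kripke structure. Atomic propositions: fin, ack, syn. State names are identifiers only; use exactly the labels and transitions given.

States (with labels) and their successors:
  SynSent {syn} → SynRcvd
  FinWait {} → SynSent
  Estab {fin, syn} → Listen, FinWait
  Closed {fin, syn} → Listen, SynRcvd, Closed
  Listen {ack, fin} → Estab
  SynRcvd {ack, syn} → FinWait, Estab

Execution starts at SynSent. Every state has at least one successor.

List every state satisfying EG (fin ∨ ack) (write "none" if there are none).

{Estab, Closed, Listen, SynRcvd}

States satisfying fin ∨ ack: {Estab, Closed, Listen, SynRcvd}.
States satisfying EG (fin ∨ ack): {Estab, Closed, Listen, SynRcvd}.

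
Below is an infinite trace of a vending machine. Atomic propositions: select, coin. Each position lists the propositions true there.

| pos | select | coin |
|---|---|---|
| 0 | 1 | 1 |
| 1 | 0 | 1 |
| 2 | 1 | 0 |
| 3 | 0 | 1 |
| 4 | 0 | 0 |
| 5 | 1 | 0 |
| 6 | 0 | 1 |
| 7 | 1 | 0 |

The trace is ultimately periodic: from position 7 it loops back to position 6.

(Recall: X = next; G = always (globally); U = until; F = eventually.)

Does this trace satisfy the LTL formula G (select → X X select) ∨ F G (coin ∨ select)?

Yes

select → X X select must hold at every position from 0 onward. It fails at position 2, so G (select → X X select) is false.
Positions where select holds: 0, 2, 5, 7.
Check X X select at each: 0→ok, 2→fails, 5→ok, 7→ok.
G (coin ∨ select) holds at position 5, which is reachable from 0, so F G (coin ∨ select) holds.
At position 0: G (select → X X select) is false; F G (coin ∨ select) is true; so G (select → X X select) ∨ F G (coin ∨ select) is true.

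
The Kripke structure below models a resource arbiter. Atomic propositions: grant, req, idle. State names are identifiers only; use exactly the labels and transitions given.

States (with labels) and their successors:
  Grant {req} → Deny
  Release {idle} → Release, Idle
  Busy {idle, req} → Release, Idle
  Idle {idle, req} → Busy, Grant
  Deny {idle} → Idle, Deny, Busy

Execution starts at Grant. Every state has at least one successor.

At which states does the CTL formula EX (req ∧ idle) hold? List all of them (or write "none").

{Release, Busy, Idle, Deny}

States satisfying req ∧ idle: {Busy, Idle}.
States satisfying EX (req ∧ idle): {Release, Busy, Idle, Deny}.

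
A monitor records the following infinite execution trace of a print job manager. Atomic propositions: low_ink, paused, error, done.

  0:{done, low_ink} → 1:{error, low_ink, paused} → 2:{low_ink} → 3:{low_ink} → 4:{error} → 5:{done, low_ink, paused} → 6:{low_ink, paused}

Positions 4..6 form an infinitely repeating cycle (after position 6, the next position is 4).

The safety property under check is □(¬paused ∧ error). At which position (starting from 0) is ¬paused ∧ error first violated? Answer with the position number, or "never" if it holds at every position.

At position 0 the labels are {done, low_ink}, so ¬paused ∧ error is false there. This is the first violation.

0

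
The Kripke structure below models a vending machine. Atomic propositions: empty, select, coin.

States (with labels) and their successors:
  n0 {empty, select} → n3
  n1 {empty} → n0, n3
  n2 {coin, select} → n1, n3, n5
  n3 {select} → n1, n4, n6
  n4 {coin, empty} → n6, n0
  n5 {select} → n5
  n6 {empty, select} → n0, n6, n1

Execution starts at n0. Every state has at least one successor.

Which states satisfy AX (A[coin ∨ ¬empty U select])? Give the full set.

{n0, n1, n4, n5}

States satisfying A[coin ∨ ¬empty U select]: {n0, n2, n3, n4, n5, n6}.
States satisfying AX (A[coin ∨ ¬empty U select]): {n0, n1, n4, n5}.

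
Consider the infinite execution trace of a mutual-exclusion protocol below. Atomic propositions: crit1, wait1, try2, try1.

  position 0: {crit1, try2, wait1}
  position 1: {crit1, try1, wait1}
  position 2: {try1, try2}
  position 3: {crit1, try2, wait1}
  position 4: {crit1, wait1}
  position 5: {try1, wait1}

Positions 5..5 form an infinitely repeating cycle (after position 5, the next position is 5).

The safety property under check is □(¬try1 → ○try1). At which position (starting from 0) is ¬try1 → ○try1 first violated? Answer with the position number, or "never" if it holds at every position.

3

Check ¬try1 → ○try1 at each position in order: 0 ✓, 1 ✓, 2 ✓.
At position 3 the labels are {crit1, try2, wait1} and the next position 4 has {crit1, wait1}, so ¬try1 → ○try1 is false there. This is the first violation.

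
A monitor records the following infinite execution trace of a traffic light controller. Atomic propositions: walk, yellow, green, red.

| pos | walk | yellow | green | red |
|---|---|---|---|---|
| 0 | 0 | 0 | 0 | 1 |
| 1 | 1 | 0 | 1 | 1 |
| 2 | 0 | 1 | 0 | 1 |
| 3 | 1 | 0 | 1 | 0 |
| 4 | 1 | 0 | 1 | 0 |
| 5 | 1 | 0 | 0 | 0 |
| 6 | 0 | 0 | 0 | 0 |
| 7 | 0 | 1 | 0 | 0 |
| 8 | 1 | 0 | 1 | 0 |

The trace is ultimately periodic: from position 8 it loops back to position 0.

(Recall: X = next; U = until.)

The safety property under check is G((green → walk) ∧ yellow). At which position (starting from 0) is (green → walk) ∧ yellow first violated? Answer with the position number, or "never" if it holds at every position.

0

At position 0 the labels are {red}, so (green → walk) ∧ yellow is false there. This is the first violation.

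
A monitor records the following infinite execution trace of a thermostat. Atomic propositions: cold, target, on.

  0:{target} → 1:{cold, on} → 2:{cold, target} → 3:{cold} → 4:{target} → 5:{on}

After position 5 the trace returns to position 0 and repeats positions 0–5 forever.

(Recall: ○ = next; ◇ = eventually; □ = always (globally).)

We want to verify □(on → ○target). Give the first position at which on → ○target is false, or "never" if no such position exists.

never

on → ○target holds at every position 0..5, and those are all the positions the trace ever visits, so the invariant □(on → ○target) is never violated.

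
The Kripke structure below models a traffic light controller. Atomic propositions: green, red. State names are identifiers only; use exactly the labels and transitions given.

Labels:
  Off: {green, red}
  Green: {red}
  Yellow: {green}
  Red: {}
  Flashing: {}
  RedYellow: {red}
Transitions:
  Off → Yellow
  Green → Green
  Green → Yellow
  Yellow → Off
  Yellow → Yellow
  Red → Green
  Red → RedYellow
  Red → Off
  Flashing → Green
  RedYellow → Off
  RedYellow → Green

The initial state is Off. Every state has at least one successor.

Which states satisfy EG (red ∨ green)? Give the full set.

{Off, Green, Yellow, RedYellow}

States satisfying red ∨ green: {Off, Green, Yellow, RedYellow}.
States satisfying EG (red ∨ green): {Off, Green, Yellow, RedYellow}.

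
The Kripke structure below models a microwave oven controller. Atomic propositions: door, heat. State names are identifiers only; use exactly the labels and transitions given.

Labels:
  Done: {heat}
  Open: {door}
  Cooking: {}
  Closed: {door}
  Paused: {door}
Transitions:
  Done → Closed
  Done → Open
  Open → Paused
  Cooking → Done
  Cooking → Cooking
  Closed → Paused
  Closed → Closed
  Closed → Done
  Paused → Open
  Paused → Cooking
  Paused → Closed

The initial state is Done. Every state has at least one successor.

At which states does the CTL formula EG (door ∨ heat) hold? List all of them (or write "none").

States satisfying door ∨ heat: {Done, Open, Closed, Paused}.
States satisfying EG (door ∨ heat): {Done, Open, Closed, Paused}.

{Done, Open, Closed, Paused}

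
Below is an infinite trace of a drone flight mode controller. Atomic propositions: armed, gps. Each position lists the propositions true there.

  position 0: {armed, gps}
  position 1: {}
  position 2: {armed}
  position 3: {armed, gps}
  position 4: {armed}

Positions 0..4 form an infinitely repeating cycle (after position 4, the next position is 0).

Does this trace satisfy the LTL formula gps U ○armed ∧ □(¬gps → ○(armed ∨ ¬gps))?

Yes

Walking from position 0: ○armed first holds at position 1, and gps holds at every earlier position along the way, so gps U ○armed holds.
¬gps → ○(armed ∨ ¬gps) holds at every position 0..4, and those are all positions ever visited, so □(¬gps → ○(armed ∨ ¬gps)) holds.
Positions where ¬gps holds: 1, 2, 4.
Check ○(armed ∨ ¬gps) at each: 1→ok, 2→ok, 4→ok.
At position 0: gps U ○armed is true; □(¬gps → ○(armed ∨ ¬gps)) is true; so gps U ○armed ∧ □(¬gps → ○(armed ∨ ¬gps)) is true.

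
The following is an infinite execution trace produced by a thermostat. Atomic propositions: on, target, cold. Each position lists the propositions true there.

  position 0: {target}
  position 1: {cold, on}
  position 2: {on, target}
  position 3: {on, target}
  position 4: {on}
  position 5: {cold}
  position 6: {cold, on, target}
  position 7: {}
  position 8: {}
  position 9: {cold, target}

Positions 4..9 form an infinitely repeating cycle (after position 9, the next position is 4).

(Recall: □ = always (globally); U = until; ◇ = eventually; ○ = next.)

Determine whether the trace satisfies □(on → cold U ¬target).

Violated

on → cold U ¬target must hold at every position from 0 onward. It fails at position 2, so □(on → cold U ¬target) is false.
Positions where on holds: 1, 2, 3, 4, 6.
Check cold U ¬target at each: 1→ok, 2→fails, 3→fails, 4→ok, 6→ok.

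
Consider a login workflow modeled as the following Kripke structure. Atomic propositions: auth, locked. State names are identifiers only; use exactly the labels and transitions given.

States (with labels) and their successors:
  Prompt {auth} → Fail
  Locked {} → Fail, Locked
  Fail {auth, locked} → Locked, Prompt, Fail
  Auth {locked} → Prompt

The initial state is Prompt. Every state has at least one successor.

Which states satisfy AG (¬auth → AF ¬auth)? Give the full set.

States satisfying ¬auth → AF ¬auth: {Prompt, Locked, Fail, Auth}.
States satisfying AG (¬auth → AF ¬auth): {Prompt, Locked, Fail, Auth}.

{Prompt, Locked, Fail, Auth}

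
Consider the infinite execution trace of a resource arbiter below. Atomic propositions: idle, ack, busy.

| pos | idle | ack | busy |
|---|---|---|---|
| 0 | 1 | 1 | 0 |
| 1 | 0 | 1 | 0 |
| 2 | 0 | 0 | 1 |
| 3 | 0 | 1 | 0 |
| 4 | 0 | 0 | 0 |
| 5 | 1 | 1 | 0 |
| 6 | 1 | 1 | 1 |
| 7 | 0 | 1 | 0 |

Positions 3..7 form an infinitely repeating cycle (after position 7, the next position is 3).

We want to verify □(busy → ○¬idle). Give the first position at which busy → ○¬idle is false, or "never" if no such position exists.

never

busy → ○¬idle holds at every position 0..7, and those are all the positions the trace ever visits, so the invariant □(busy → ○¬idle) is never violated.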